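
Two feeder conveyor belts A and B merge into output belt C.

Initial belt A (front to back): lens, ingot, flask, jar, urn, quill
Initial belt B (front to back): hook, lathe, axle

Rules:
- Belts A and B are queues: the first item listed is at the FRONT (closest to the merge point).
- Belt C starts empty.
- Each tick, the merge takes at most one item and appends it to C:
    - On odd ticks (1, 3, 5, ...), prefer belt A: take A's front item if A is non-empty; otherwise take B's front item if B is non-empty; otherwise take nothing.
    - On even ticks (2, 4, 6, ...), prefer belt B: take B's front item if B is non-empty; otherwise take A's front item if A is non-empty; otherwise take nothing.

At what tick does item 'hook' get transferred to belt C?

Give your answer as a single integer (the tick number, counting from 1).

Tick 1: prefer A, take lens from A; A=[ingot,flask,jar,urn,quill] B=[hook,lathe,axle] C=[lens]
Tick 2: prefer B, take hook from B; A=[ingot,flask,jar,urn,quill] B=[lathe,axle] C=[lens,hook]

Answer: 2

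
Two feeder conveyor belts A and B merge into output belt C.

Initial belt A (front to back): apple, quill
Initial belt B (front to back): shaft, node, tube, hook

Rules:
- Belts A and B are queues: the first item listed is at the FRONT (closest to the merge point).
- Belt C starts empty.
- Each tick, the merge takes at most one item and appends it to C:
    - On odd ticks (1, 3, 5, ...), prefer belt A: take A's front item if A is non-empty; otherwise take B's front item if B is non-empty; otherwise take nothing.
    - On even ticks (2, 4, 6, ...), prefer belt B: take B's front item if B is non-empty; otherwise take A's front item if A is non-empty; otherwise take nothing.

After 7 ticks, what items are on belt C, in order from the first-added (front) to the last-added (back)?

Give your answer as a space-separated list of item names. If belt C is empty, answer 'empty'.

Tick 1: prefer A, take apple from A; A=[quill] B=[shaft,node,tube,hook] C=[apple]
Tick 2: prefer B, take shaft from B; A=[quill] B=[node,tube,hook] C=[apple,shaft]
Tick 3: prefer A, take quill from A; A=[-] B=[node,tube,hook] C=[apple,shaft,quill]
Tick 4: prefer B, take node from B; A=[-] B=[tube,hook] C=[apple,shaft,quill,node]
Tick 5: prefer A, take tube from B; A=[-] B=[hook] C=[apple,shaft,quill,node,tube]
Tick 6: prefer B, take hook from B; A=[-] B=[-] C=[apple,shaft,quill,node,tube,hook]
Tick 7: prefer A, both empty, nothing taken; A=[-] B=[-] C=[apple,shaft,quill,node,tube,hook]

Answer: apple shaft quill node tube hook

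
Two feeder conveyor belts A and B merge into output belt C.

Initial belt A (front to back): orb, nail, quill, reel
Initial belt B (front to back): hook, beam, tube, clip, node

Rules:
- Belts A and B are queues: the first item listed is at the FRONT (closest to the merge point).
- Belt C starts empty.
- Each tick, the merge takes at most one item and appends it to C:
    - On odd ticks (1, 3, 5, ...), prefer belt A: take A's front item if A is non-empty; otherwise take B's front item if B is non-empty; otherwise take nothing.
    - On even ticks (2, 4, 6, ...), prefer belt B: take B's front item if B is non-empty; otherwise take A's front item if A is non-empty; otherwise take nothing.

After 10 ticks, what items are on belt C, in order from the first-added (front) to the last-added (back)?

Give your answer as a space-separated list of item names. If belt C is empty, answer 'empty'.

Tick 1: prefer A, take orb from A; A=[nail,quill,reel] B=[hook,beam,tube,clip,node] C=[orb]
Tick 2: prefer B, take hook from B; A=[nail,quill,reel] B=[beam,tube,clip,node] C=[orb,hook]
Tick 3: prefer A, take nail from A; A=[quill,reel] B=[beam,tube,clip,node] C=[orb,hook,nail]
Tick 4: prefer B, take beam from B; A=[quill,reel] B=[tube,clip,node] C=[orb,hook,nail,beam]
Tick 5: prefer A, take quill from A; A=[reel] B=[tube,clip,node] C=[orb,hook,nail,beam,quill]
Tick 6: prefer B, take tube from B; A=[reel] B=[clip,node] C=[orb,hook,nail,beam,quill,tube]
Tick 7: prefer A, take reel from A; A=[-] B=[clip,node] C=[orb,hook,nail,beam,quill,tube,reel]
Tick 8: prefer B, take clip from B; A=[-] B=[node] C=[orb,hook,nail,beam,quill,tube,reel,clip]
Tick 9: prefer A, take node from B; A=[-] B=[-] C=[orb,hook,nail,beam,quill,tube,reel,clip,node]
Tick 10: prefer B, both empty, nothing taken; A=[-] B=[-] C=[orb,hook,nail,beam,quill,tube,reel,clip,node]

Answer: orb hook nail beam quill tube reel clip node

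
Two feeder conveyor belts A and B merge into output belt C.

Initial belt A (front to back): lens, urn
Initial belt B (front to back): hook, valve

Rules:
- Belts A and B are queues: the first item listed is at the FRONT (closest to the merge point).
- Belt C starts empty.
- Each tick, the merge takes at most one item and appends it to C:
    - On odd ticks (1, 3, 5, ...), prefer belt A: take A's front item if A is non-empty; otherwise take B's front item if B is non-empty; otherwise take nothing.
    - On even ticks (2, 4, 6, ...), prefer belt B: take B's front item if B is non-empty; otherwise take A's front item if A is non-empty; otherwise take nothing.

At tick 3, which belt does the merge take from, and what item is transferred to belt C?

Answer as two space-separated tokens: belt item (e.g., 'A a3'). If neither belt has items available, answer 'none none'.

Tick 1: prefer A, take lens from A; A=[urn] B=[hook,valve] C=[lens]
Tick 2: prefer B, take hook from B; A=[urn] B=[valve] C=[lens,hook]
Tick 3: prefer A, take urn from A; A=[-] B=[valve] C=[lens,hook,urn]

Answer: A urn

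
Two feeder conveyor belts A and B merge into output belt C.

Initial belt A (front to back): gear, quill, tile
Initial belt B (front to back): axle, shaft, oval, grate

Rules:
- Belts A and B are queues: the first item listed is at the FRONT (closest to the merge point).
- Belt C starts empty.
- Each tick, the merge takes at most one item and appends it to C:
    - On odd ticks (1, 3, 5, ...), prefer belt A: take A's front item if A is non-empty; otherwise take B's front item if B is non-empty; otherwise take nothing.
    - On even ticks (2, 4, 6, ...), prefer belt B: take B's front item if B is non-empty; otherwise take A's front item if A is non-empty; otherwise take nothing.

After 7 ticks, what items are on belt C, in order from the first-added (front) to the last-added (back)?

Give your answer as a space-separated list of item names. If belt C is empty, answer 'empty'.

Tick 1: prefer A, take gear from A; A=[quill,tile] B=[axle,shaft,oval,grate] C=[gear]
Tick 2: prefer B, take axle from B; A=[quill,tile] B=[shaft,oval,grate] C=[gear,axle]
Tick 3: prefer A, take quill from A; A=[tile] B=[shaft,oval,grate] C=[gear,axle,quill]
Tick 4: prefer B, take shaft from B; A=[tile] B=[oval,grate] C=[gear,axle,quill,shaft]
Tick 5: prefer A, take tile from A; A=[-] B=[oval,grate] C=[gear,axle,quill,shaft,tile]
Tick 6: prefer B, take oval from B; A=[-] B=[grate] C=[gear,axle,quill,shaft,tile,oval]
Tick 7: prefer A, take grate from B; A=[-] B=[-] C=[gear,axle,quill,shaft,tile,oval,grate]

Answer: gear axle quill shaft tile oval grate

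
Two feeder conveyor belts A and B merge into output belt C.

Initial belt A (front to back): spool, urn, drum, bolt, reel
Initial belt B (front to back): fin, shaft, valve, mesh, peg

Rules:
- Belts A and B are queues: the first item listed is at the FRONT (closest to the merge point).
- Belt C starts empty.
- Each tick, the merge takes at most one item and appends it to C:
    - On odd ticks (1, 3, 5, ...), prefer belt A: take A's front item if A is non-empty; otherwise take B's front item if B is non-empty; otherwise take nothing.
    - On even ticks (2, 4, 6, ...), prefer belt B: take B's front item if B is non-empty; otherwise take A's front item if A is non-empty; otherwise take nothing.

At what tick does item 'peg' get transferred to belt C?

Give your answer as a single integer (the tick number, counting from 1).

Tick 1: prefer A, take spool from A; A=[urn,drum,bolt,reel] B=[fin,shaft,valve,mesh,peg] C=[spool]
Tick 2: prefer B, take fin from B; A=[urn,drum,bolt,reel] B=[shaft,valve,mesh,peg] C=[spool,fin]
Tick 3: prefer A, take urn from A; A=[drum,bolt,reel] B=[shaft,valve,mesh,peg] C=[spool,fin,urn]
Tick 4: prefer B, take shaft from B; A=[drum,bolt,reel] B=[valve,mesh,peg] C=[spool,fin,urn,shaft]
Tick 5: prefer A, take drum from A; A=[bolt,reel] B=[valve,mesh,peg] C=[spool,fin,urn,shaft,drum]
Tick 6: prefer B, take valve from B; A=[bolt,reel] B=[mesh,peg] C=[spool,fin,urn,shaft,drum,valve]
Tick 7: prefer A, take bolt from A; A=[reel] B=[mesh,peg] C=[spool,fin,urn,shaft,drum,valve,bolt]
Tick 8: prefer B, take mesh from B; A=[reel] B=[peg] C=[spool,fin,urn,shaft,drum,valve,bolt,mesh]
Tick 9: prefer A, take reel from A; A=[-] B=[peg] C=[spool,fin,urn,shaft,drum,valve,bolt,mesh,reel]
Tick 10: prefer B, take peg from B; A=[-] B=[-] C=[spool,fin,urn,shaft,drum,valve,bolt,mesh,reel,peg]

Answer: 10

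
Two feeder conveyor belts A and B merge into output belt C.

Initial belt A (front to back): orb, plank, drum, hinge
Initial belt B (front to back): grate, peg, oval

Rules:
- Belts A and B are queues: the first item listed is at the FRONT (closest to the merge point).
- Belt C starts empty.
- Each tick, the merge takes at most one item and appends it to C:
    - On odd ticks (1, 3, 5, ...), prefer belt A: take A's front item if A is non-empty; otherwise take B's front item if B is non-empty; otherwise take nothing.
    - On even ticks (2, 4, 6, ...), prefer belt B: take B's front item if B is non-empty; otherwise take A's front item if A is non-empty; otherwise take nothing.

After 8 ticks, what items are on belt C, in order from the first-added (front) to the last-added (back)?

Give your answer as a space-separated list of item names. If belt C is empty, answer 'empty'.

Answer: orb grate plank peg drum oval hinge

Derivation:
Tick 1: prefer A, take orb from A; A=[plank,drum,hinge] B=[grate,peg,oval] C=[orb]
Tick 2: prefer B, take grate from B; A=[plank,drum,hinge] B=[peg,oval] C=[orb,grate]
Tick 3: prefer A, take plank from A; A=[drum,hinge] B=[peg,oval] C=[orb,grate,plank]
Tick 4: prefer B, take peg from B; A=[drum,hinge] B=[oval] C=[orb,grate,plank,peg]
Tick 5: prefer A, take drum from A; A=[hinge] B=[oval] C=[orb,grate,plank,peg,drum]
Tick 6: prefer B, take oval from B; A=[hinge] B=[-] C=[orb,grate,plank,peg,drum,oval]
Tick 7: prefer A, take hinge from A; A=[-] B=[-] C=[orb,grate,plank,peg,drum,oval,hinge]
Tick 8: prefer B, both empty, nothing taken; A=[-] B=[-] C=[orb,grate,plank,peg,drum,oval,hinge]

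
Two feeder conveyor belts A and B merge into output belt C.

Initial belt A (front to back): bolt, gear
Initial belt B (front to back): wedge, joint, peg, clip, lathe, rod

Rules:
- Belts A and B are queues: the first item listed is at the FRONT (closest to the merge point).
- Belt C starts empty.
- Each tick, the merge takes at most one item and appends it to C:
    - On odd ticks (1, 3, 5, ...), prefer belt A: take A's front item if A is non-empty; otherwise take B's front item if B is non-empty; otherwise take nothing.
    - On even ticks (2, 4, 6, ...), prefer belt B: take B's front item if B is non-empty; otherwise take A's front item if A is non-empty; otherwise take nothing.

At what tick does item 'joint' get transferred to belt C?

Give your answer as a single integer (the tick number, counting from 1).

Answer: 4

Derivation:
Tick 1: prefer A, take bolt from A; A=[gear] B=[wedge,joint,peg,clip,lathe,rod] C=[bolt]
Tick 2: prefer B, take wedge from B; A=[gear] B=[joint,peg,clip,lathe,rod] C=[bolt,wedge]
Tick 3: prefer A, take gear from A; A=[-] B=[joint,peg,clip,lathe,rod] C=[bolt,wedge,gear]
Tick 4: prefer B, take joint from B; A=[-] B=[peg,clip,lathe,rod] C=[bolt,wedge,gear,joint]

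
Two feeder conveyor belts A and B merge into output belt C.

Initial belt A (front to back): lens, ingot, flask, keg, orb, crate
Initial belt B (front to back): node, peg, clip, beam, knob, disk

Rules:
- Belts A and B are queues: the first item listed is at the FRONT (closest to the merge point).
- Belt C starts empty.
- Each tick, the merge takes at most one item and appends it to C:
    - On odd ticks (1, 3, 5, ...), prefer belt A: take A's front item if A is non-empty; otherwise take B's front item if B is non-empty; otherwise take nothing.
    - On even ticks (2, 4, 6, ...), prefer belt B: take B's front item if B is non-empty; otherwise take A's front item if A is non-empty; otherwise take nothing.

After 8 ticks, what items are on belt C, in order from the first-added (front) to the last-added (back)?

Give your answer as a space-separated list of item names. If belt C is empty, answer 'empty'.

Answer: lens node ingot peg flask clip keg beam

Derivation:
Tick 1: prefer A, take lens from A; A=[ingot,flask,keg,orb,crate] B=[node,peg,clip,beam,knob,disk] C=[lens]
Tick 2: prefer B, take node from B; A=[ingot,flask,keg,orb,crate] B=[peg,clip,beam,knob,disk] C=[lens,node]
Tick 3: prefer A, take ingot from A; A=[flask,keg,orb,crate] B=[peg,clip,beam,knob,disk] C=[lens,node,ingot]
Tick 4: prefer B, take peg from B; A=[flask,keg,orb,crate] B=[clip,beam,knob,disk] C=[lens,node,ingot,peg]
Tick 5: prefer A, take flask from A; A=[keg,orb,crate] B=[clip,beam,knob,disk] C=[lens,node,ingot,peg,flask]
Tick 6: prefer B, take clip from B; A=[keg,orb,crate] B=[beam,knob,disk] C=[lens,node,ingot,peg,flask,clip]
Tick 7: prefer A, take keg from A; A=[orb,crate] B=[beam,knob,disk] C=[lens,node,ingot,peg,flask,clip,keg]
Tick 8: prefer B, take beam from B; A=[orb,crate] B=[knob,disk] C=[lens,node,ingot,peg,flask,clip,keg,beam]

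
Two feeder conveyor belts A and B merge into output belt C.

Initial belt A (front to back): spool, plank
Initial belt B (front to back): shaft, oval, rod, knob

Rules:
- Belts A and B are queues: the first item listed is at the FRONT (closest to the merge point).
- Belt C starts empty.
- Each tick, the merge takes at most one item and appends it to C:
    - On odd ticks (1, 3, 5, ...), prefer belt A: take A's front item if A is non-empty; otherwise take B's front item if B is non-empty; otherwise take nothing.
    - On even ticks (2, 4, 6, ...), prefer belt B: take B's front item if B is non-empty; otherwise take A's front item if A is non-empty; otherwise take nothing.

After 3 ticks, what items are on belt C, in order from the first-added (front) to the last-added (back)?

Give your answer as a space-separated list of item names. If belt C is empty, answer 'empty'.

Answer: spool shaft plank

Derivation:
Tick 1: prefer A, take spool from A; A=[plank] B=[shaft,oval,rod,knob] C=[spool]
Tick 2: prefer B, take shaft from B; A=[plank] B=[oval,rod,knob] C=[spool,shaft]
Tick 3: prefer A, take plank from A; A=[-] B=[oval,rod,knob] C=[spool,shaft,plank]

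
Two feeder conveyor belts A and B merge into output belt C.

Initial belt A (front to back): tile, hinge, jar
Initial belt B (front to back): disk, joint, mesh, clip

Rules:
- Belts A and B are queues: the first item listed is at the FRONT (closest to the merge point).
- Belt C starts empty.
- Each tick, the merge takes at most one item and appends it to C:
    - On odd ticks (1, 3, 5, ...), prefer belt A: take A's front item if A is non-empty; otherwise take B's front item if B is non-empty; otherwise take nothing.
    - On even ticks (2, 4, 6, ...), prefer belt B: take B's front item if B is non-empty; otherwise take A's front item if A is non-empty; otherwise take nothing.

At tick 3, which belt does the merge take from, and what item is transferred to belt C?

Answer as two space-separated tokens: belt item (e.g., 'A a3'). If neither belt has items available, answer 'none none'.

Tick 1: prefer A, take tile from A; A=[hinge,jar] B=[disk,joint,mesh,clip] C=[tile]
Tick 2: prefer B, take disk from B; A=[hinge,jar] B=[joint,mesh,clip] C=[tile,disk]
Tick 3: prefer A, take hinge from A; A=[jar] B=[joint,mesh,clip] C=[tile,disk,hinge]

Answer: A hinge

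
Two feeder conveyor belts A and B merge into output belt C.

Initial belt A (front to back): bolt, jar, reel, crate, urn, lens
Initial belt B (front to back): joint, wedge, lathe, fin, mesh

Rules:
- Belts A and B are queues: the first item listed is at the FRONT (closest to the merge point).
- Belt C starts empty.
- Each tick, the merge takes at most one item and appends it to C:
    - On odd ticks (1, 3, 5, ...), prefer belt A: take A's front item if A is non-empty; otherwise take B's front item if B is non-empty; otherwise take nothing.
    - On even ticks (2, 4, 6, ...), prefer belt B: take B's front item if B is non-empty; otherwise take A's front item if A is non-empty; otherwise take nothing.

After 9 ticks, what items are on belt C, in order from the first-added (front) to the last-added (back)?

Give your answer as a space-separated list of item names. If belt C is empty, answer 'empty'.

Answer: bolt joint jar wedge reel lathe crate fin urn

Derivation:
Tick 1: prefer A, take bolt from A; A=[jar,reel,crate,urn,lens] B=[joint,wedge,lathe,fin,mesh] C=[bolt]
Tick 2: prefer B, take joint from B; A=[jar,reel,crate,urn,lens] B=[wedge,lathe,fin,mesh] C=[bolt,joint]
Tick 3: prefer A, take jar from A; A=[reel,crate,urn,lens] B=[wedge,lathe,fin,mesh] C=[bolt,joint,jar]
Tick 4: prefer B, take wedge from B; A=[reel,crate,urn,lens] B=[lathe,fin,mesh] C=[bolt,joint,jar,wedge]
Tick 5: prefer A, take reel from A; A=[crate,urn,lens] B=[lathe,fin,mesh] C=[bolt,joint,jar,wedge,reel]
Tick 6: prefer B, take lathe from B; A=[crate,urn,lens] B=[fin,mesh] C=[bolt,joint,jar,wedge,reel,lathe]
Tick 7: prefer A, take crate from A; A=[urn,lens] B=[fin,mesh] C=[bolt,joint,jar,wedge,reel,lathe,crate]
Tick 8: prefer B, take fin from B; A=[urn,lens] B=[mesh] C=[bolt,joint,jar,wedge,reel,lathe,crate,fin]
Tick 9: prefer A, take urn from A; A=[lens] B=[mesh] C=[bolt,joint,jar,wedge,reel,lathe,crate,fin,urn]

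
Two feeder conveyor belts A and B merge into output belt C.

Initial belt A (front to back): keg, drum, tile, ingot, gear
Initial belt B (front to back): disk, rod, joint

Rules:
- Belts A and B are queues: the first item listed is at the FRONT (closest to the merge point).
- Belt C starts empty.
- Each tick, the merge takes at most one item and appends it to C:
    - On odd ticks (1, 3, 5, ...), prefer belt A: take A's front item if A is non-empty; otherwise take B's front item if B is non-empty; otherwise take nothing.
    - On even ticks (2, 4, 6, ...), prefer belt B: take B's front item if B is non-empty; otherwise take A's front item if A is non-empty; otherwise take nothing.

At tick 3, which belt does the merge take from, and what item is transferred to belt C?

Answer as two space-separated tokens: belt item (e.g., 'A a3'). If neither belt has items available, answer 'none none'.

Tick 1: prefer A, take keg from A; A=[drum,tile,ingot,gear] B=[disk,rod,joint] C=[keg]
Tick 2: prefer B, take disk from B; A=[drum,tile,ingot,gear] B=[rod,joint] C=[keg,disk]
Tick 3: prefer A, take drum from A; A=[tile,ingot,gear] B=[rod,joint] C=[keg,disk,drum]

Answer: A drum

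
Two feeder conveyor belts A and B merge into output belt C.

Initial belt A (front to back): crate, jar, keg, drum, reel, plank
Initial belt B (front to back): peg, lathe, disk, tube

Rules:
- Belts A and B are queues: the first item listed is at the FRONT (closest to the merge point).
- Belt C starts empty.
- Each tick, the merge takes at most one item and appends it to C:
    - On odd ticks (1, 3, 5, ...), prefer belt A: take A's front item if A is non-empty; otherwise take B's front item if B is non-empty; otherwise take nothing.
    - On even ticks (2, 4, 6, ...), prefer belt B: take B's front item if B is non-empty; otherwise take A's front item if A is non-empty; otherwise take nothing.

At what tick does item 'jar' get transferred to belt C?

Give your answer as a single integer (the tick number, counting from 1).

Answer: 3

Derivation:
Tick 1: prefer A, take crate from A; A=[jar,keg,drum,reel,plank] B=[peg,lathe,disk,tube] C=[crate]
Tick 2: prefer B, take peg from B; A=[jar,keg,drum,reel,plank] B=[lathe,disk,tube] C=[crate,peg]
Tick 3: prefer A, take jar from A; A=[keg,drum,reel,plank] B=[lathe,disk,tube] C=[crate,peg,jar]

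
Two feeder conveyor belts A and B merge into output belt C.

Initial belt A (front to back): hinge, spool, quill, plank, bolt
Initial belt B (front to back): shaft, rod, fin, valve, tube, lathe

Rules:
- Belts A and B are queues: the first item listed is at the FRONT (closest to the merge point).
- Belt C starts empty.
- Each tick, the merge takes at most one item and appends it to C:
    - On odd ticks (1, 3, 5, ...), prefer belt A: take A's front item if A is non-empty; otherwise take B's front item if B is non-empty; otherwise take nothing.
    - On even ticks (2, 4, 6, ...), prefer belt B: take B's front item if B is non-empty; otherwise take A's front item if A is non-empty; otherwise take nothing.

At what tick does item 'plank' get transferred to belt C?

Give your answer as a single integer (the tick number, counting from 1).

Answer: 7

Derivation:
Tick 1: prefer A, take hinge from A; A=[spool,quill,plank,bolt] B=[shaft,rod,fin,valve,tube,lathe] C=[hinge]
Tick 2: prefer B, take shaft from B; A=[spool,quill,plank,bolt] B=[rod,fin,valve,tube,lathe] C=[hinge,shaft]
Tick 3: prefer A, take spool from A; A=[quill,plank,bolt] B=[rod,fin,valve,tube,lathe] C=[hinge,shaft,spool]
Tick 4: prefer B, take rod from B; A=[quill,plank,bolt] B=[fin,valve,tube,lathe] C=[hinge,shaft,spool,rod]
Tick 5: prefer A, take quill from A; A=[plank,bolt] B=[fin,valve,tube,lathe] C=[hinge,shaft,spool,rod,quill]
Tick 6: prefer B, take fin from B; A=[plank,bolt] B=[valve,tube,lathe] C=[hinge,shaft,spool,rod,quill,fin]
Tick 7: prefer A, take plank from A; A=[bolt] B=[valve,tube,lathe] C=[hinge,shaft,spool,rod,quill,fin,plank]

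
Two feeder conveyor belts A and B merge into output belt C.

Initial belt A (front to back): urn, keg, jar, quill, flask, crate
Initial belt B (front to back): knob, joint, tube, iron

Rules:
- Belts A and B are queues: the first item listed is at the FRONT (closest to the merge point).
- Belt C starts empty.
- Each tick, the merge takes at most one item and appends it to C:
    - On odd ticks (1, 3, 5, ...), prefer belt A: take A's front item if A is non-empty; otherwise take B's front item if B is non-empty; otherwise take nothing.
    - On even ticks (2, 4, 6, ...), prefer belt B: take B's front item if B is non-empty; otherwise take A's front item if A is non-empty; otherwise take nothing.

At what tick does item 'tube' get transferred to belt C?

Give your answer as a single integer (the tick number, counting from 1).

Answer: 6

Derivation:
Tick 1: prefer A, take urn from A; A=[keg,jar,quill,flask,crate] B=[knob,joint,tube,iron] C=[urn]
Tick 2: prefer B, take knob from B; A=[keg,jar,quill,flask,crate] B=[joint,tube,iron] C=[urn,knob]
Tick 3: prefer A, take keg from A; A=[jar,quill,flask,crate] B=[joint,tube,iron] C=[urn,knob,keg]
Tick 4: prefer B, take joint from B; A=[jar,quill,flask,crate] B=[tube,iron] C=[urn,knob,keg,joint]
Tick 5: prefer A, take jar from A; A=[quill,flask,crate] B=[tube,iron] C=[urn,knob,keg,joint,jar]
Tick 6: prefer B, take tube from B; A=[quill,flask,crate] B=[iron] C=[urn,knob,keg,joint,jar,tube]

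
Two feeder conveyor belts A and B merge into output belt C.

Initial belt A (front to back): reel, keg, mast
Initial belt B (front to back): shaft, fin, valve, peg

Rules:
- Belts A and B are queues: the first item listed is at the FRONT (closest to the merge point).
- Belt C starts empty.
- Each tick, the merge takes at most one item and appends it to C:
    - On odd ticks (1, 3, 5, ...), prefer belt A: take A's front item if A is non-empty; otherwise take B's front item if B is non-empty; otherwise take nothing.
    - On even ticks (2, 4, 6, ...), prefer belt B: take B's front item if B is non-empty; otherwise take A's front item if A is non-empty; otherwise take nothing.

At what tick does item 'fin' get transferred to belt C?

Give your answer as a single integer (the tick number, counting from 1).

Tick 1: prefer A, take reel from A; A=[keg,mast] B=[shaft,fin,valve,peg] C=[reel]
Tick 2: prefer B, take shaft from B; A=[keg,mast] B=[fin,valve,peg] C=[reel,shaft]
Tick 3: prefer A, take keg from A; A=[mast] B=[fin,valve,peg] C=[reel,shaft,keg]
Tick 4: prefer B, take fin from B; A=[mast] B=[valve,peg] C=[reel,shaft,keg,fin]

Answer: 4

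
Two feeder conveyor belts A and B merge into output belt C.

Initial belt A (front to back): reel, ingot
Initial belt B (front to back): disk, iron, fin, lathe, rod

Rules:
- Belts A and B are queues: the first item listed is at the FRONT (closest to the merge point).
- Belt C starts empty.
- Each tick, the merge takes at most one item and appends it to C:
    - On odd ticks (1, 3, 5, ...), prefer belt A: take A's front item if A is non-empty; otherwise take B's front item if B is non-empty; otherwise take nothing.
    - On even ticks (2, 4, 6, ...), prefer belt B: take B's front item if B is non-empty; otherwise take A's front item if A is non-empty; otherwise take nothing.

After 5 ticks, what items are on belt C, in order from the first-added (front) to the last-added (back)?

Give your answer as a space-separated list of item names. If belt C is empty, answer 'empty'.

Answer: reel disk ingot iron fin

Derivation:
Tick 1: prefer A, take reel from A; A=[ingot] B=[disk,iron,fin,lathe,rod] C=[reel]
Tick 2: prefer B, take disk from B; A=[ingot] B=[iron,fin,lathe,rod] C=[reel,disk]
Tick 3: prefer A, take ingot from A; A=[-] B=[iron,fin,lathe,rod] C=[reel,disk,ingot]
Tick 4: prefer B, take iron from B; A=[-] B=[fin,lathe,rod] C=[reel,disk,ingot,iron]
Tick 5: prefer A, take fin from B; A=[-] B=[lathe,rod] C=[reel,disk,ingot,iron,fin]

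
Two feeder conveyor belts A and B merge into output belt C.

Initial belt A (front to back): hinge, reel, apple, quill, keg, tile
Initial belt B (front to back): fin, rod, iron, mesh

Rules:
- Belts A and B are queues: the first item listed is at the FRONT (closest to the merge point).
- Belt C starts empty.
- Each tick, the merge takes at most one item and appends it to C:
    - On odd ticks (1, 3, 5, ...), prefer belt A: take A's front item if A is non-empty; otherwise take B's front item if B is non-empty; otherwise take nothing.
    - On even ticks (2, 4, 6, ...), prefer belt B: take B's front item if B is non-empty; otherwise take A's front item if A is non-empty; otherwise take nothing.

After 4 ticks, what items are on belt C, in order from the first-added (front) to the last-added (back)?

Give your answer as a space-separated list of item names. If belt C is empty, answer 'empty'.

Tick 1: prefer A, take hinge from A; A=[reel,apple,quill,keg,tile] B=[fin,rod,iron,mesh] C=[hinge]
Tick 2: prefer B, take fin from B; A=[reel,apple,quill,keg,tile] B=[rod,iron,mesh] C=[hinge,fin]
Tick 3: prefer A, take reel from A; A=[apple,quill,keg,tile] B=[rod,iron,mesh] C=[hinge,fin,reel]
Tick 4: prefer B, take rod from B; A=[apple,quill,keg,tile] B=[iron,mesh] C=[hinge,fin,reel,rod]

Answer: hinge fin reel rod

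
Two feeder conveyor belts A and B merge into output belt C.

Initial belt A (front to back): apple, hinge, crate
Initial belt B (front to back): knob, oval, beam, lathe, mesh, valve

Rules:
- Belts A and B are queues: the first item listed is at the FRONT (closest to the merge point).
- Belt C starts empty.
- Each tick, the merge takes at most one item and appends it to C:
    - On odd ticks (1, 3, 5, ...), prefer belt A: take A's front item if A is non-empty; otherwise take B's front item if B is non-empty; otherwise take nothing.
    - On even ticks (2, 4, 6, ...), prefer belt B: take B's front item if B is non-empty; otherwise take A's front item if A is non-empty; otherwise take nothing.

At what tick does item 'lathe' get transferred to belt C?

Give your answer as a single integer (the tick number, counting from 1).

Answer: 7

Derivation:
Tick 1: prefer A, take apple from A; A=[hinge,crate] B=[knob,oval,beam,lathe,mesh,valve] C=[apple]
Tick 2: prefer B, take knob from B; A=[hinge,crate] B=[oval,beam,lathe,mesh,valve] C=[apple,knob]
Tick 3: prefer A, take hinge from A; A=[crate] B=[oval,beam,lathe,mesh,valve] C=[apple,knob,hinge]
Tick 4: prefer B, take oval from B; A=[crate] B=[beam,lathe,mesh,valve] C=[apple,knob,hinge,oval]
Tick 5: prefer A, take crate from A; A=[-] B=[beam,lathe,mesh,valve] C=[apple,knob,hinge,oval,crate]
Tick 6: prefer B, take beam from B; A=[-] B=[lathe,mesh,valve] C=[apple,knob,hinge,oval,crate,beam]
Tick 7: prefer A, take lathe from B; A=[-] B=[mesh,valve] C=[apple,knob,hinge,oval,crate,beam,lathe]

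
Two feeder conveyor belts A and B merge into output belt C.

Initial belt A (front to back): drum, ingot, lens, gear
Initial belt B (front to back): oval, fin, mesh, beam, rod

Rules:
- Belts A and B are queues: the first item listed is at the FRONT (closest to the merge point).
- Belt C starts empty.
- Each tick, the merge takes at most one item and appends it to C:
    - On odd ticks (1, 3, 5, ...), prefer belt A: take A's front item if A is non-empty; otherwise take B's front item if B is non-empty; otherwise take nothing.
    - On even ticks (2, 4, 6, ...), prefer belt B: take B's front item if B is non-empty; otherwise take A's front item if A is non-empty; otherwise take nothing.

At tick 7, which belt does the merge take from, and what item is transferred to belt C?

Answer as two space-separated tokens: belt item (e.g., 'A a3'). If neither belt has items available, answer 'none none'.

Tick 1: prefer A, take drum from A; A=[ingot,lens,gear] B=[oval,fin,mesh,beam,rod] C=[drum]
Tick 2: prefer B, take oval from B; A=[ingot,lens,gear] B=[fin,mesh,beam,rod] C=[drum,oval]
Tick 3: prefer A, take ingot from A; A=[lens,gear] B=[fin,mesh,beam,rod] C=[drum,oval,ingot]
Tick 4: prefer B, take fin from B; A=[lens,gear] B=[mesh,beam,rod] C=[drum,oval,ingot,fin]
Tick 5: prefer A, take lens from A; A=[gear] B=[mesh,beam,rod] C=[drum,oval,ingot,fin,lens]
Tick 6: prefer B, take mesh from B; A=[gear] B=[beam,rod] C=[drum,oval,ingot,fin,lens,mesh]
Tick 7: prefer A, take gear from A; A=[-] B=[beam,rod] C=[drum,oval,ingot,fin,lens,mesh,gear]

Answer: A gear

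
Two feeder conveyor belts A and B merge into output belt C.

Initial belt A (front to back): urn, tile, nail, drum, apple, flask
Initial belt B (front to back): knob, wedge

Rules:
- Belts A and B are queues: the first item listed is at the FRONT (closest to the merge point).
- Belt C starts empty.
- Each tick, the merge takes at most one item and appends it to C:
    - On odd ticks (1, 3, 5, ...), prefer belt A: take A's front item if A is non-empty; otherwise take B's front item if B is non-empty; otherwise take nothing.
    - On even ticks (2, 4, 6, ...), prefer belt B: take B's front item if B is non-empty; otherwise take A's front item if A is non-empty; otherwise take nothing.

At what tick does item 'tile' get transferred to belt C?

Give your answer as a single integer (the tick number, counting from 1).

Tick 1: prefer A, take urn from A; A=[tile,nail,drum,apple,flask] B=[knob,wedge] C=[urn]
Tick 2: prefer B, take knob from B; A=[tile,nail,drum,apple,flask] B=[wedge] C=[urn,knob]
Tick 3: prefer A, take tile from A; A=[nail,drum,apple,flask] B=[wedge] C=[urn,knob,tile]

Answer: 3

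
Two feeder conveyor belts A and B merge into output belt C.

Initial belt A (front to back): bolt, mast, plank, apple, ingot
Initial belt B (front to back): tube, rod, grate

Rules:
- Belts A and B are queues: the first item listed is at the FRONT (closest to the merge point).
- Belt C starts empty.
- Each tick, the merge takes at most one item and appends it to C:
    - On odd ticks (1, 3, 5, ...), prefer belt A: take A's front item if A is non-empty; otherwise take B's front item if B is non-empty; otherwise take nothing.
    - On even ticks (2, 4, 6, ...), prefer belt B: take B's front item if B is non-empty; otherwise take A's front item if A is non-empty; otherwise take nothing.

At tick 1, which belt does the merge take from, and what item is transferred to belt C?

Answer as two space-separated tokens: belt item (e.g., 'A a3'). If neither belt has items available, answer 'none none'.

Answer: A bolt

Derivation:
Tick 1: prefer A, take bolt from A; A=[mast,plank,apple,ingot] B=[tube,rod,grate] C=[bolt]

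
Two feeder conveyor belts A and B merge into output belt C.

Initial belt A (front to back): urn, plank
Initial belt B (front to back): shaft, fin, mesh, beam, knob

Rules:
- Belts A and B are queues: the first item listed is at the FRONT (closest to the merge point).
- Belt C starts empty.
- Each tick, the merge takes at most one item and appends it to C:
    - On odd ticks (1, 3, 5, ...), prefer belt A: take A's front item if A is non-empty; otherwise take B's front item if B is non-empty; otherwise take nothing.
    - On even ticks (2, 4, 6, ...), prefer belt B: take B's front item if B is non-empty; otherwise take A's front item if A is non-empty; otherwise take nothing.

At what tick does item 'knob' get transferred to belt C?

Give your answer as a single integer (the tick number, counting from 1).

Answer: 7

Derivation:
Tick 1: prefer A, take urn from A; A=[plank] B=[shaft,fin,mesh,beam,knob] C=[urn]
Tick 2: prefer B, take shaft from B; A=[plank] B=[fin,mesh,beam,knob] C=[urn,shaft]
Tick 3: prefer A, take plank from A; A=[-] B=[fin,mesh,beam,knob] C=[urn,shaft,plank]
Tick 4: prefer B, take fin from B; A=[-] B=[mesh,beam,knob] C=[urn,shaft,plank,fin]
Tick 5: prefer A, take mesh from B; A=[-] B=[beam,knob] C=[urn,shaft,plank,fin,mesh]
Tick 6: prefer B, take beam from B; A=[-] B=[knob] C=[urn,shaft,plank,fin,mesh,beam]
Tick 7: prefer A, take knob from B; A=[-] B=[-] C=[urn,shaft,plank,fin,mesh,beam,knob]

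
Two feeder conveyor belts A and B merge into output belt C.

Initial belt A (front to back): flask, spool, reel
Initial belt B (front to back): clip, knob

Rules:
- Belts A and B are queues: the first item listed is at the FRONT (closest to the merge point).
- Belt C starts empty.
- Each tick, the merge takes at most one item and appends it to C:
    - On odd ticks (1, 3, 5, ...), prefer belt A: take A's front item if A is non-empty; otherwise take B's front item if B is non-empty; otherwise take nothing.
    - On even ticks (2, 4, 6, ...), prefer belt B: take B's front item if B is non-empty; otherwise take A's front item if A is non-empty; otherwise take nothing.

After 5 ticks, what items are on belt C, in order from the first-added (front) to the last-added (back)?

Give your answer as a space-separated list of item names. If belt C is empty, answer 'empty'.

Tick 1: prefer A, take flask from A; A=[spool,reel] B=[clip,knob] C=[flask]
Tick 2: prefer B, take clip from B; A=[spool,reel] B=[knob] C=[flask,clip]
Tick 3: prefer A, take spool from A; A=[reel] B=[knob] C=[flask,clip,spool]
Tick 4: prefer B, take knob from B; A=[reel] B=[-] C=[flask,clip,spool,knob]
Tick 5: prefer A, take reel from A; A=[-] B=[-] C=[flask,clip,spool,knob,reel]

Answer: flask clip spool knob reel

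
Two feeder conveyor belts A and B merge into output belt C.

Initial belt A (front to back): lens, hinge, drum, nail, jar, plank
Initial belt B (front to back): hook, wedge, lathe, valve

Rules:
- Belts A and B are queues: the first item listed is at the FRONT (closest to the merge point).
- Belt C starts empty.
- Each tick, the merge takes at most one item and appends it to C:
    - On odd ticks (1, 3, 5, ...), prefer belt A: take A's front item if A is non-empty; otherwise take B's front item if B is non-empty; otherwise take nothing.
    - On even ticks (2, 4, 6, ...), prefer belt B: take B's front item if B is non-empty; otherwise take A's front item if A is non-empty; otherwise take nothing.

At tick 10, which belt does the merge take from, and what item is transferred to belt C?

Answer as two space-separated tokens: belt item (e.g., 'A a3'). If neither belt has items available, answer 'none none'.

Tick 1: prefer A, take lens from A; A=[hinge,drum,nail,jar,plank] B=[hook,wedge,lathe,valve] C=[lens]
Tick 2: prefer B, take hook from B; A=[hinge,drum,nail,jar,plank] B=[wedge,lathe,valve] C=[lens,hook]
Tick 3: prefer A, take hinge from A; A=[drum,nail,jar,plank] B=[wedge,lathe,valve] C=[lens,hook,hinge]
Tick 4: prefer B, take wedge from B; A=[drum,nail,jar,plank] B=[lathe,valve] C=[lens,hook,hinge,wedge]
Tick 5: prefer A, take drum from A; A=[nail,jar,plank] B=[lathe,valve] C=[lens,hook,hinge,wedge,drum]
Tick 6: prefer B, take lathe from B; A=[nail,jar,plank] B=[valve] C=[lens,hook,hinge,wedge,drum,lathe]
Tick 7: prefer A, take nail from A; A=[jar,plank] B=[valve] C=[lens,hook,hinge,wedge,drum,lathe,nail]
Tick 8: prefer B, take valve from B; A=[jar,plank] B=[-] C=[lens,hook,hinge,wedge,drum,lathe,nail,valve]
Tick 9: prefer A, take jar from A; A=[plank] B=[-] C=[lens,hook,hinge,wedge,drum,lathe,nail,valve,jar]
Tick 10: prefer B, take plank from A; A=[-] B=[-] C=[lens,hook,hinge,wedge,drum,lathe,nail,valve,jar,plank]

Answer: A plank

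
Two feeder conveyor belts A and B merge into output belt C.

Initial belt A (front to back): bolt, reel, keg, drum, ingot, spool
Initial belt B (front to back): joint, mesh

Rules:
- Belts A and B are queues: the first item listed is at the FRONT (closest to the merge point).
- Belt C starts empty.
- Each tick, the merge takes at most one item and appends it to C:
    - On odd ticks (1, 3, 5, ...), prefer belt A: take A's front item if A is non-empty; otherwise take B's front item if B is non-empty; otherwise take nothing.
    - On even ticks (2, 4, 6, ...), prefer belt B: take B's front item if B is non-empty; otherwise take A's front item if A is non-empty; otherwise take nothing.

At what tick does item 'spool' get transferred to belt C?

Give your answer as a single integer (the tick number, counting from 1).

Answer: 8

Derivation:
Tick 1: prefer A, take bolt from A; A=[reel,keg,drum,ingot,spool] B=[joint,mesh] C=[bolt]
Tick 2: prefer B, take joint from B; A=[reel,keg,drum,ingot,spool] B=[mesh] C=[bolt,joint]
Tick 3: prefer A, take reel from A; A=[keg,drum,ingot,spool] B=[mesh] C=[bolt,joint,reel]
Tick 4: prefer B, take mesh from B; A=[keg,drum,ingot,spool] B=[-] C=[bolt,joint,reel,mesh]
Tick 5: prefer A, take keg from A; A=[drum,ingot,spool] B=[-] C=[bolt,joint,reel,mesh,keg]
Tick 6: prefer B, take drum from A; A=[ingot,spool] B=[-] C=[bolt,joint,reel,mesh,keg,drum]
Tick 7: prefer A, take ingot from A; A=[spool] B=[-] C=[bolt,joint,reel,mesh,keg,drum,ingot]
Tick 8: prefer B, take spool from A; A=[-] B=[-] C=[bolt,joint,reel,mesh,keg,drum,ingot,spool]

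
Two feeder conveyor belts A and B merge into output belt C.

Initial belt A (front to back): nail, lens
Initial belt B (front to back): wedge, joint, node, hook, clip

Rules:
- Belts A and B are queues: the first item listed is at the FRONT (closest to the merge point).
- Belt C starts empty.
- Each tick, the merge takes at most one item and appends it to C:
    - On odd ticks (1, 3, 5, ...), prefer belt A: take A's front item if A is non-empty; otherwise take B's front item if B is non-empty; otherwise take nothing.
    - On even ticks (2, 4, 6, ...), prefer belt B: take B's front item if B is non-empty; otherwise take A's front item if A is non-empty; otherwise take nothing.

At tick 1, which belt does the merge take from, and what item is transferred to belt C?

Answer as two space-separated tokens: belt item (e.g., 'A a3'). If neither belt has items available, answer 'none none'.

Answer: A nail

Derivation:
Tick 1: prefer A, take nail from A; A=[lens] B=[wedge,joint,node,hook,clip] C=[nail]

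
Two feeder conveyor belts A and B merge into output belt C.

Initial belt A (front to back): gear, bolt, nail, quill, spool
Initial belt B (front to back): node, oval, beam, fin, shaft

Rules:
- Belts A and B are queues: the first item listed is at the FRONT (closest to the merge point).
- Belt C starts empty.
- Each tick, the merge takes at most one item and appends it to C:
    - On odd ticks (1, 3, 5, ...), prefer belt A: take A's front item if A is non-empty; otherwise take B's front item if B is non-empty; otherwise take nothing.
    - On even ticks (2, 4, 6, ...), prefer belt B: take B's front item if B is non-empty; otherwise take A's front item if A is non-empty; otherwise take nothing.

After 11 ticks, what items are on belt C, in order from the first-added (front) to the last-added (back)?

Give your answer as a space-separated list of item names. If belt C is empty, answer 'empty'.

Tick 1: prefer A, take gear from A; A=[bolt,nail,quill,spool] B=[node,oval,beam,fin,shaft] C=[gear]
Tick 2: prefer B, take node from B; A=[bolt,nail,quill,spool] B=[oval,beam,fin,shaft] C=[gear,node]
Tick 3: prefer A, take bolt from A; A=[nail,quill,spool] B=[oval,beam,fin,shaft] C=[gear,node,bolt]
Tick 4: prefer B, take oval from B; A=[nail,quill,spool] B=[beam,fin,shaft] C=[gear,node,bolt,oval]
Tick 5: prefer A, take nail from A; A=[quill,spool] B=[beam,fin,shaft] C=[gear,node,bolt,oval,nail]
Tick 6: prefer B, take beam from B; A=[quill,spool] B=[fin,shaft] C=[gear,node,bolt,oval,nail,beam]
Tick 7: prefer A, take quill from A; A=[spool] B=[fin,shaft] C=[gear,node,bolt,oval,nail,beam,quill]
Tick 8: prefer B, take fin from B; A=[spool] B=[shaft] C=[gear,node,bolt,oval,nail,beam,quill,fin]
Tick 9: prefer A, take spool from A; A=[-] B=[shaft] C=[gear,node,bolt,oval,nail,beam,quill,fin,spool]
Tick 10: prefer B, take shaft from B; A=[-] B=[-] C=[gear,node,bolt,oval,nail,beam,quill,fin,spool,shaft]
Tick 11: prefer A, both empty, nothing taken; A=[-] B=[-] C=[gear,node,bolt,oval,nail,beam,quill,fin,spool,shaft]

Answer: gear node bolt oval nail beam quill fin spool shaft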